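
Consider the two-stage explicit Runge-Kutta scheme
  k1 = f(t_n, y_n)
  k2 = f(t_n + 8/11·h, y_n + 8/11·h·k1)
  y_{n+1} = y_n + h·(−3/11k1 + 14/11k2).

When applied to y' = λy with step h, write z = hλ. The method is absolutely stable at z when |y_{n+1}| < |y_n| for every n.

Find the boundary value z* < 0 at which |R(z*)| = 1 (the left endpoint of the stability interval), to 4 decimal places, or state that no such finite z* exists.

left endpoint -1.0804.

On y'=λy, z=hλ:
  k1=λy_n ⇒ h·k1=z·y_n;  k2=λ(1+8/11z)y_n ⇒ h·k2=z(1+8/11z)y_n
  y_{n+1}/y_n = 1 − 3/11z + 14/11z(1+8/11z) = 1 + z + 112/121z²
  so R(z) = 1 + z + 112/121z².

Find x<0 with |R(x)|<1.
x=-1.33: |R|=1.3073
R=1: x+112/121x²=0 ⇒ x=−121/112=-1.0804; min R=1−1/(4·112/121)=0.7299>−1
Confirm numerically:
  x=-0.844: |R|=0.81535 <1
  x=-0.703: |R|=0.75445 <1
  x=-0.531: |R|=0.72999 <1
  x=-0.484: |R|=0.73283 <1
  x=-1.518: |R|=1.61493 >1
  x=-1.217: |R|=1.15393 >1
Interval (-1.0804, 0).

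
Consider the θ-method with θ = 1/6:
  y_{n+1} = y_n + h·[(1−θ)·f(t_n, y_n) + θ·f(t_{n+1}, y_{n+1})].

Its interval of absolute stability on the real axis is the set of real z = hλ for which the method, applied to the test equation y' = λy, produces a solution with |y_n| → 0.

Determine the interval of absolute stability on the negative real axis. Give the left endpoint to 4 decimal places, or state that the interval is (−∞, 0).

Test eqn y'=λy, z=hλ:
  y_{n+1} = y_n + z·[5/6·y_n + 1/6·y_{n+1}] ⇒ (1 − 1/6z)y_{n+1} = (1 + 5/6z)y_n
  Hence R(z) = (1 + 5/6z)/(1 − 1/6z).

Boundary: |R(x)|=1, x<0.
x=-0.33: |R|=0.6872
R=−1: 1+5/6x = −1+1/6x ⇒ -2/3x=2 ⇒ x=2/(-2/3)=-3.0000
Confirm numerically:
  x=-2.348: |R|=0.68759 <1
  x=-1.593: |R|=0.25879 <1
  x=-1.319: |R|=0.08130 <1
  x=-3.491: |R|=1.20693 >1
  x=-3.446: |R|=1.18886 >1
So |R|<1 on (-3.0000, 0).

(-3.0000, 0).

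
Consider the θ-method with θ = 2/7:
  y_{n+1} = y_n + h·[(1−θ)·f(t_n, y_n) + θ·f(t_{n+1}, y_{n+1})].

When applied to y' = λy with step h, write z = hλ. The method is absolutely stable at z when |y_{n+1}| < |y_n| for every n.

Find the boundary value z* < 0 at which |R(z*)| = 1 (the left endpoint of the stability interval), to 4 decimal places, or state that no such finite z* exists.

On y'=λy, z=hλ:
  y_{n+1} = y_n + z·[5/7·y_n + 2/7·y_{n+1}] ⇒ (1 − 2/7z)y_{n+1} = (1 + 5/7z)y_n
  so R(z) = (1 + 5/7z)/(1 − 2/7z).

Find x<0 with |R(x)|<1.
x=-0.92: |R|=0.2715
R=−1: 1+5/7x = −1+2/7x ⇒ -3/7x=2 ⇒ x=2/(-3/7)=-4.6667
Confirm numerically:
  x=-3.940: |R|=0.85349 <1
  x=-3.738: |R|=0.80754 <1
  x=-2.598: |R|=0.49114 <1
  x=-2.320: |R|=0.39519 <1
  x=-5.231: |R|=1.09695 >1
  x=-5.067: |R|=1.07009 >1
  x=-4.826: |R|=1.02871 >1
Interval (-4.6667, 0).

z* = -4.6667.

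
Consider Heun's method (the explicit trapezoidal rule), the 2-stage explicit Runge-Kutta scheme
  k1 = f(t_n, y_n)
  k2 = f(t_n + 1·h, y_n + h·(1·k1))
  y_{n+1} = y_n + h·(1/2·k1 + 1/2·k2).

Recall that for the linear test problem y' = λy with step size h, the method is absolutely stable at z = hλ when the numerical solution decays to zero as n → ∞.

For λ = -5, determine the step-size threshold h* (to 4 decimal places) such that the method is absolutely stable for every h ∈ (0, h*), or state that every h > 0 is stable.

(-2.0000,0); λ=-5 ⇒ h* = 0.4000.

Set f=λy, z=hλ:
  order 2, 2-stage ⇒ R(z)=1+z+z^2/2
  (e.g. R(-1.53)=0.64045, |R|=0.64045)

Find x<0 with |R(x)|<1.
x=-1.53: |R|=0.6404
|R(-2.13)|=1.1384 |R(-2.04)|=1.0408 |R(-0.72)|=0.5392
Bisect:
  x_lo=-2.6449 |R|=1.8529  x_hi=-0.1483 |R|=0.8627
  mid=-1.39662 |R|=0.57865 →hi
  mid=-2.02077 |R|=1.02098 →lo
  mid=-1.70869 |R|=0.75112 →hi
  mid=-1.86473 |R|=0.87388 →hi
  mid=-1.94275 |R|=0.94439 →hi
  mid=-1.98176 |R|=0.98192 →hi
  mid=-2.00126 |R|=1.00126 →lo
  ...
  [-2.00004,-1.99989] ⇒ x*=-2.0000
Stable set (-2.0000, 0).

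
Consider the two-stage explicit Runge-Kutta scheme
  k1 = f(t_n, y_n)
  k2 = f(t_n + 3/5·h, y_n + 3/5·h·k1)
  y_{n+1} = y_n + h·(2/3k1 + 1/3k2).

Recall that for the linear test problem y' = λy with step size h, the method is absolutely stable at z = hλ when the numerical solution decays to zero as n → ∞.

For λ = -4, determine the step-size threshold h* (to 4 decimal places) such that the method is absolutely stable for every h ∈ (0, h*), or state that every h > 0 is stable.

(-5.0000,0); λ=-4 ⇒ h* = (5)/4 = 1.2500.

Set f=λy, z=hλ:
  k1=λy_n ⇒ h·k1=z·y_n;  k2=λ(1+3/5z)y_n ⇒ h·k2=z(1+3/5z)y_n
  y_{n+1}/y_n = 1 + 2/3z + 1/3z(1+3/5z) = 1 + z + 1/5z²
  Hence R(z) = 1 + z + 1/5z².

Find x<0 with |R(x)|<1.
x=-1.69: |R|=0.1188
R=1: x+1/5x²=0 ⇒ x=−5=-5.0000; min R=1−1/(4·1/5)=-0.2500>−1
Confirm numerically:
  x=-4.409: |R|=0.47886 <1
  x=-3.114: |R|=0.17460 <1
  x=-3.086: |R|=0.18132 <1
  x=-2.850: |R|=0.22550 <1
  x=-5.534: |R|=1.59103 >1
  x=-5.308: |R|=1.32697 >1
  x=-5.129: |R|=1.13233 >1
Interval (-5.0000, 0).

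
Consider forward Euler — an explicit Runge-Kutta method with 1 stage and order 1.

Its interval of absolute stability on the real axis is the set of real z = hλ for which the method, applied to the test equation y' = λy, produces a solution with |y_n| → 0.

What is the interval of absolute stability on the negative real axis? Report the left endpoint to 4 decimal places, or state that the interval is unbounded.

z∈(-2.0000,0).

With y'=λy (z=hλ):
  order 1, 1-stage ⇒ R(z)=1+z
  (e.g. R(-0.83)=0.17000, |R|=0.17000)

Solve |R(x)|<1 on ℝ⁻.
x=-0.83: |R|=0.1700
|R(-1.86)|=0.8600 |R(-1.27)|=0.2700 |R(-0.78)|=0.2200
Bisect:
  x_lo=-2.8025 |R|=1.8025  x_hi=-0.3204 |R|=0.6796
  mid=-1.56143 |R|=0.56143 →hi
  mid=-2.18195 |R|=1.18195 →lo
  mid=-1.87169 |R|=0.87169 →hi
  mid=-2.02682 |R|=1.02682 →lo
  mid=-1.94925 |R|=0.94925 →hi
  mid=-1.98803 |R|=0.98803 →hi
  mid=-2.00743 |R|=1.00743 →lo
  ...
  [-2.00000,-1.99985] ⇒ x*=-2.0000
Interval (-2.0000, 0).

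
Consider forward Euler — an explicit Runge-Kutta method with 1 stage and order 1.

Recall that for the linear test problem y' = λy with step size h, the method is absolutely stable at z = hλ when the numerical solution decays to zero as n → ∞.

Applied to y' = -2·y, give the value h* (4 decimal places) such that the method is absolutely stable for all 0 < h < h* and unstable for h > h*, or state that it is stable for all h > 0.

Test eqn y'=λy, z=hλ:
  order 1, 1-stage ⇒ R(z)=1+z
  (e.g. R(-0.53)=0.47000, |R|=0.47000)

Find x<0 with |R(x)|<1.
x=-0.53: |R|=0.4700
|R(-2.29)|=1.2900 |R(-2.22)|=1.2200 |R(-0.82)|=0.1800
Bisect:
  x_lo=-2.8606 |R|=1.8606  x_hi=-0.3927 |R|=0.6073
  mid=-1.62666 |R|=0.62666 →hi
  mid=-2.24363 |R|=1.24363 →lo
  mid=-1.93515 |R|=0.93515 →hi
  mid=-2.08939 |R|=1.08939 →lo
  mid=-2.01227 |R|=1.01227 →lo
  mid=-1.97371 |R|=0.97371 →hi
  mid=-1.99299 |R|=0.99299 →hi
  mid=-2.00263 |R|=1.00263 →lo
  mid=-1.99781 |R|=0.99781 →hi
  ...
  [-2.00007,-1.99992] ⇒ x*=-2.0000
Stable set (-2.0000, 0).

(-2.0000,0); λ=-2 ⇒ h* = 1.0000.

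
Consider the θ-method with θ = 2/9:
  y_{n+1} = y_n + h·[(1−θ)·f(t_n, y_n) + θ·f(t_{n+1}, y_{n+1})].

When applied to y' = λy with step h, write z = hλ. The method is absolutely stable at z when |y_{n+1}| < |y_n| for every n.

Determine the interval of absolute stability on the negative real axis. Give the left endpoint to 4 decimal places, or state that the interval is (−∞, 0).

On y'=λy, z=hλ:
  y_{n+1} = y_n + z·[7/9·y_n + 2/9·y_{n+1}] ⇒ (1 − 2/9z)y_{n+1} = (1 + 7/9z)y_n
  so R(z) = (1 + 7/9z)/(1 − 2/9z).

Boundary: |R(x)|=1, x<0.
x=-0.62: |R|=0.4551
R=−1: 1+7/9x = −1+2/9x ⇒ -5/9x=2 ⇒ x=2/(-5/9)=-3.6000
Confirm numerically:
  x=-3.225: |R|=0.87864 <1
  x=-2.226: |R|=0.48930 <1
  x=-1.698: |R|=0.23282 <1
  x=-1.475: |R|=0.11088 <1
  x=-4.018: |R|=1.12268 >1
  x=-3.891: |R|=1.08670 >1
  x=-3.863: |R|=1.07862 >1
Stable set (-3.6000, 0).

(-3.6000, 0).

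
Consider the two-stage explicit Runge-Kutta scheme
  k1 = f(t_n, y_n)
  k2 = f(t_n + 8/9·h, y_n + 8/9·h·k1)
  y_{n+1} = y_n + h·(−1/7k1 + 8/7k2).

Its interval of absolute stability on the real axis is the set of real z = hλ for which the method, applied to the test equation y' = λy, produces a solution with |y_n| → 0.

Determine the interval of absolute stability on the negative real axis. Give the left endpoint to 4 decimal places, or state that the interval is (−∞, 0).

Test eqn y'=λy, z=hλ:
  k1=λy_n ⇒ h·k1=z·y_n;  k2=λ(1+8/9z)y_n ⇒ h·k2=z(1+8/9z)y_n
  y_{n+1}/y_n = 1 − 1/7z + 8/7z(1+8/9z) = 1 + z + 64/63z²
  so R(z) = 1 + z + 64/63z².

Need |R(x)|<1, x<0.
x=-1.57: |R|=1.9340
R=1: x+64/63x²=0 ⇒ x=−63/64=-0.9844; min R=1−1/(4·64/63)=0.7539>−1
Confirm numerically:
  x=-0.920: |R|=0.93983 <1
  x=-0.562: |R|=0.75886 <1
  x=-0.437: |R|=0.75700 <1
  x=-0.415: |R|=0.75996 <1
  x=-1.305: |R|=1.42506 >1
  x=-1.126: |R|=1.16200 >1
  x=-1.029: |R|=1.04665 >1
Interval (-0.9844, 0).

(-0.9844, 0).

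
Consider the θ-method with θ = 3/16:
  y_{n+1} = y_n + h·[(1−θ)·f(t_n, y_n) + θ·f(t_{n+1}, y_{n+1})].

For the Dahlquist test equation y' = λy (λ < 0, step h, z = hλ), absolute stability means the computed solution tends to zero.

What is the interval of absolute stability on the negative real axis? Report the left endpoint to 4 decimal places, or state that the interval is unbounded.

z∈(-3.2000,0).

Test eqn y'=λy, z=hλ:
  y_{n+1} = y_n + z·[13/16·y_n + 3/16·y_{n+1}] ⇒ (1 − 3/16z)y_{n+1} = (1 + 13/16z)y_n
  Hence R(z) = (1 + 13/16z)/(1 − 3/16z).

Need |R(x)|<1, x<0.
x=-0.94: |R|=0.2009
R=−1: 1+13/16x = −1+3/16x ⇒ -5/8x=2 ⇒ x=2/(-5/8)=-3.2000
Confirm numerically:
  x=-2.665: |R|=0.77704 <1
  x=-1.990: |R|=0.44925 <1
  x=-1.651: |R|=0.26073 <1
  x=-3.781: |R|=1.21249 >1
  x=-3.280: |R|=1.03096 >1
Interval (-3.2000, 0).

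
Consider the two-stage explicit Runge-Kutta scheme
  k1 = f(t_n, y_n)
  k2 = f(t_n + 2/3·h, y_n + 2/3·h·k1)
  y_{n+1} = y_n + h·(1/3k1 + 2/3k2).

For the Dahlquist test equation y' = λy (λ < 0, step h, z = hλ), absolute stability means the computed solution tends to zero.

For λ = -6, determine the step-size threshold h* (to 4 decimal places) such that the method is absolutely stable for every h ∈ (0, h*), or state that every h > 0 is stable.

(-2.2500,0); λ=-6 ⇒ h* = (9/4)/6 = 0.3750.

Test eqn y'=λy, z=hλ:
  k1=λy_n ⇒ h·k1=z·y_n;  k2=λ(1+2/3z)y_n ⇒ h·k2=z(1+2/3z)y_n
  y_{n+1}/y_n = 1 + 1/3z + 2/3z(1+2/3z) = 1 + z + 4/9z²
  so R(z) = 1 + z + 4/9z².

Solve |R(x)|<1 on ℝ⁻.
x=-1.22: |R|=0.4415
R=1: x+4/9x²=0 ⇒ x=−9/4=-2.2500; min R=1−1/(4·4/9)=0.4375>−1
Confirm numerically:
  x=-1.914: |R|=0.71418 <1
  x=-1.539: |R|=0.51368 <1
  x=-1.474: |R|=0.49163 <1
  x=-0.966: |R|=0.44874 <1
  x=-2.527: |R|=1.31110 >1
  x=-2.471: |R|=1.24271 >1
So |R|<1 on (-2.2500, 0).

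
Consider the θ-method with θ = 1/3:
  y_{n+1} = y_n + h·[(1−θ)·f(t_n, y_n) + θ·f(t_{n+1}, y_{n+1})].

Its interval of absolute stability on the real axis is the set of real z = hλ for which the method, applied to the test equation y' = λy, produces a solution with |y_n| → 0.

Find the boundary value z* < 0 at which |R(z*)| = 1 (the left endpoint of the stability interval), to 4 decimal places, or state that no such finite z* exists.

z* = -6.0000.

Test eqn y'=λy, z=hλ:
  y_{n+1} = y_n + z·[2/3·y_n + 1/3·y_{n+1}] ⇒ (1 − 1/3z)y_{n+1} = (1 + 2/3z)y_n
  so R(z) = (1 + 2/3z)/(1 − 1/3z).

Need |R(x)|<1, x<0.
x=-1.19: |R|=0.1480
R=−1: 1+2/3x = −1+1/3x ⇒ -1/3x=2 ⇒ x=2/(-1/3)=-6.0000
Confirm numerically:
  x=-5.692: |R|=0.96457 <1
  x=-5.414: |R|=0.93035 <1
  x=-3.069: |R|=0.51705 <1
  x=-6.386: |R|=1.04113 >1
  x=-6.073: |R|=1.00805 >1
So |R|<1 on (-6.0000, 0).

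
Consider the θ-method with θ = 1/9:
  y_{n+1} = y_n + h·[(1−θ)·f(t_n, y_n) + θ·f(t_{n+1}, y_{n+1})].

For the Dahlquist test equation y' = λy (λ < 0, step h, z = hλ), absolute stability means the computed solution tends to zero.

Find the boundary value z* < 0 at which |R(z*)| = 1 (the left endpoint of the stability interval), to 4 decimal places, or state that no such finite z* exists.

z* = -2.5714.

Test eqn y'=λy, z=hλ:
  y_{n+1} = y_n + z·[8/9·y_n + 1/9·y_{n+1}] ⇒ (1 − 1/9z)y_{n+1} = (1 + 8/9z)y_n
  R(z) = (1 + 8/9z)/(1 − 1/9z).

Boundary: |R(x)|=1, x<0.
x=-0.51: |R|=0.5174
R=−1: 1+8/9x = −1+1/9x ⇒ -7/9x=2 ⇒ x=2/(-7/9)=-2.5714
Confirm numerically:
  x=-2.434: |R|=0.91586 <1
  x=-1.987: |R|=0.62765 <1
  x=-1.764: |R|=0.47492 <1
  x=-3.115: |R|=1.31407 >1
  x=-2.731: |R|=1.09522 >1
Stable set (-2.5714, 0).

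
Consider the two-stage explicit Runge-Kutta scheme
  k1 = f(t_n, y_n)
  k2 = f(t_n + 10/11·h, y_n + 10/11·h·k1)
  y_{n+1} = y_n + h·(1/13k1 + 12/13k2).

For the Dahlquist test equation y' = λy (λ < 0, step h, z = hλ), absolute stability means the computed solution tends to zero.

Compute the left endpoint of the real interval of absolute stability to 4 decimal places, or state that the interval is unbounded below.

Set f=λy, z=hλ:
  k1=λy_n ⇒ h·k1=z·y_n;  k2=λ(1+10/11z)y_n ⇒ h·k2=z(1+10/11z)y_n
  y_{n+1}/y_n = 1 + 1/13z + 12/13z(1+10/11z) = 1 + z + 120/143z²
  ⇒ R(z) = 1 + z + 120/143z².

Find x<0 with |R(x)|<1.
x=-0.43: |R|=0.7252
R=1: x+120/143x²=0 ⇒ x=−143/120=-1.1917; min R=1−1/(4·120/143)=0.7021>−1
Confirm numerically:
  x=-1.146: |R|=0.95608 <1
  x=-0.880: |R|=0.76985 <1
  x=-0.674: |R|=0.70721 <1
  x=-0.656: |R|=0.70512 <1
  x=-1.787: |R|=1.89275 >1
  x=-1.382: |R|=1.22073 >1
Interval (-1.1917, 0).

z* = -1.1917.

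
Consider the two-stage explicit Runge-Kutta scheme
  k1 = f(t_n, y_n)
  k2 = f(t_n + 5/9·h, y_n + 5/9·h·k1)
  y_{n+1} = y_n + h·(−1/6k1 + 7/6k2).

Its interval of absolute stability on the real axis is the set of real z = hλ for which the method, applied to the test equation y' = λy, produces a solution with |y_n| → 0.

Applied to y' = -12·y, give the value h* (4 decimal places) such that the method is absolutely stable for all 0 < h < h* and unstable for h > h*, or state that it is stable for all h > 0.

(-1.5429,0); λ=-12 ⇒ h* = (54/35)/12 = 0.1286.

On y'=λy, z=hλ:
  k1=λy_n ⇒ h·k1=z·y_n;  k2=λ(1+5/9z)y_n ⇒ h·k2=z(1+5/9z)y_n
  y_{n+1}/y_n = 1 − 1/6z + 7/6z(1+5/9z) = 1 + z + 35/54z²
  R(z) = 1 + z + 35/54z².

Solve |R(x)|<1 on ℝ⁻.
x=-0.93: |R|=0.6306
R=1: x+35/54x²=0 ⇒ x=−54/35=-1.5429; min R=1−1/(4·35/54)=0.6143>−1
Confirm numerically:
  x=-1.463: |R|=0.92428 <1
  x=-1.191: |R|=0.72839 <1
  x=-0.758: |R|=0.61440 <1
  x=-2.003: |R|=1.59738 >1
  x=-1.909: |R|=1.45303 >1
  x=-1.572: |R|=1.02969 >1
So |R|<1 on (-1.5429, 0).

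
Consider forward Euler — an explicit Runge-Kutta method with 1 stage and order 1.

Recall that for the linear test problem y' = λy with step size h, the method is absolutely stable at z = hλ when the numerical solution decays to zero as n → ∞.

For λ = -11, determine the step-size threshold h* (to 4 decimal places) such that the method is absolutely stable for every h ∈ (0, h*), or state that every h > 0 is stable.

(-2.0000,0); λ=-11 ⇒ h* = 0.1818.

Test eqn y'=λy, z=hλ:
  order 1, 1-stage ⇒ R(z)=1+z
  (e.g. R(-0.41)=0.59000, |R|=0.59000)

Need |R(x)|<1, x<0.
x=-0.41: |R|=0.5900
|R(-2.26)|=1.2600 |R(-1.82)|=0.8200 |R(-0.98)|=0.0200
Bisect:
  x_lo=-2.8425 |R|=1.8425  x_hi=-0.3601 |R|=0.6399
  mid=-1.60129 |R|=0.60129 →hi
  mid=-2.22187 |R|=1.22187 →lo
  mid=-1.91158 |R|=0.91158 →hi
  mid=-2.06673 |R|=1.06673 →lo
  mid=-1.98916 |R|=0.98916 →hi
  mid=-2.02794 |R|=1.02794 →lo
  mid=-2.00855 |R|=1.00855 →lo
  mid=-1.99885 |R|=0.99885 →hi
  mid=-2.00370 |R|=1.00370 →lo
  ...
  [-2.00006,-1.99991] ⇒ x*=-2.0000
Interval (-2.0000, 0).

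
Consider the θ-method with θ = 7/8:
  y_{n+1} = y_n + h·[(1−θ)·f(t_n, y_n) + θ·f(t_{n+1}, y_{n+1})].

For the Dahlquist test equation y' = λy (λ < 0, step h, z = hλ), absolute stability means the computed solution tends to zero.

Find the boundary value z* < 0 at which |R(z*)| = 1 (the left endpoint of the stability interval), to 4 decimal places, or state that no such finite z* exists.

interval (−∞, 0).

Test eqn y'=λy, z=hλ:
  y_{n+1} = y_n + z·[1/8·y_n + 7/8·y_{n+1}] ⇒ (1 − 7/8z)y_{n+1} = (1 + 1/8z)y_n
  so R(z) = (1 + 1/8z)/(1 − 7/8z).

Find x<0 with |R(x)|<1.
x=-0.59: |R|=0.6109
x=-2: |R|=0.2727
x=-10: |R|=0.0256
x=-100: |R|=0.1299
θ=7/8≥1/2 ⇒ |1+1/8x|<|1−7/8x| ∀x<0 ⇒ unbounded interval.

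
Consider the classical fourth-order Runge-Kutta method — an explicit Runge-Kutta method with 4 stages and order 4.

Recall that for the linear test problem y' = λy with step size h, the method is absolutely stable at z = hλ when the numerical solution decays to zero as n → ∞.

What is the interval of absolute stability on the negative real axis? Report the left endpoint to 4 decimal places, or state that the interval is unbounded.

With y'=λy (z=hλ):
  order 4, 4-stage ⇒ R(z)=1+z+z^2/2+z^3/6+z^4/24
  (e.g. R(-1.3)=0.29784, |R|=0.29784)

Solve |R(x)|<1 on ℝ⁻.
x=-1.3: |R|=0.2978
|R(-2.5)|=0.6484 |R(-1.28)|=0.3015 |R(-0.74)|=0.4788
Bisect:
  x_lo=-3.2546 |R|=1.9709  x_hi=-0.2595 |R|=0.7714
  mid=-1.75706 |R|=0.27962 →hi
  mid=-2.50584 |R|=0.65418 →hi
  mid=-2.88023 |R|=1.15282 →lo
  mid=-2.69303 |R|=0.86958 →hi
  mid=-2.78663 |R|=1.00202 →lo
  mid=-2.73983 |R|=0.93359 →hi
  mid=-2.76323 |R|=0.96724 →hi
  mid=-2.77493 |R|=0.98449 →hi
  mid=-2.78078 |R|=0.99322 →hi
  ...
  [-2.78535,-2.78517] ⇒ x*=-2.7853
Interval (-2.7853, 0).

z∈(-2.7853,0).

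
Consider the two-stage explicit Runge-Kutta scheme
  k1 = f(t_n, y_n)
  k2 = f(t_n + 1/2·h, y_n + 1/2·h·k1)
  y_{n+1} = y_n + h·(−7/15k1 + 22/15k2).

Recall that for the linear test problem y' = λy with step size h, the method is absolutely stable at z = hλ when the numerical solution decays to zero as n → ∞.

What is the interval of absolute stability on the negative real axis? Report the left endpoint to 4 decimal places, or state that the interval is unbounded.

With y'=λy (z=hλ):
  k1=λy_n ⇒ h·k1=z·y_n;  k2=λ(1+1/2z)y_n ⇒ h·k2=z(1+1/2z)y_n
  y_{n+1}/y_n = 1 − 7/15z + 22/15z(1+1/2z) = 1 + z + 11/15z²
  Hence R(z) = 1 + z + 11/15z².

Need |R(x)|<1, x<0.
x=-0.64: |R|=0.6604
R=1: x+11/15x²=0 ⇒ x=−15/11=-1.3636; min R=1−1/(4·11/15)=0.6591>−1
Confirm numerically:
  x=-1.180: |R|=0.84109 <1
  x=-1.169: |R|=0.83314 <1
  x=-1.060: |R|=0.76397 <1
  x=-1.051: |R|=0.75904 <1
  x=-1.679: |R|=1.38830 >1
  x=-1.413: |R|=1.05115 >1
Stable set (-1.3636, 0).

(-1.3636, 0).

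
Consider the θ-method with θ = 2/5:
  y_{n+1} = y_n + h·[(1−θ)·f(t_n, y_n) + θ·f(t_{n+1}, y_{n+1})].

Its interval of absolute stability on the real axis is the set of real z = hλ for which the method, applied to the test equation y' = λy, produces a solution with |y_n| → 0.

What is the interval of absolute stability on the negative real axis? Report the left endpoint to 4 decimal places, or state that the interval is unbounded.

Test eqn y'=λy, z=hλ:
  y_{n+1} = y_n + z·[3/5·y_n + 2/5·y_{n+1}] ⇒ (1 − 2/5z)y_{n+1} = (1 + 3/5z)y_n
  Hence R(z) = (1 + 3/5z)/(1 − 2/5z).

Need |R(x)|<1, x<0.
x=-0.6: |R|=0.5161
R=−1: 1+3/5x = −1+2/5x ⇒ -1/5x=2 ⇒ x=2/(-1/5)=-10.0000
Confirm numerically:
  x=-9.633: |R|=0.98488 <1
  x=-8.910: |R|=0.95223 <1
  x=-6.858: |R|=0.83212 <1
  x=-5.057: |R|=0.67295 <1
  x=-10.552: |R|=1.02115 >1
  x=-10.226: |R|=1.00888 >1
  x=-10.141: |R|=1.00558 >1
So |R|<1 on (-10.0000, 0).

(-10.0000, 0).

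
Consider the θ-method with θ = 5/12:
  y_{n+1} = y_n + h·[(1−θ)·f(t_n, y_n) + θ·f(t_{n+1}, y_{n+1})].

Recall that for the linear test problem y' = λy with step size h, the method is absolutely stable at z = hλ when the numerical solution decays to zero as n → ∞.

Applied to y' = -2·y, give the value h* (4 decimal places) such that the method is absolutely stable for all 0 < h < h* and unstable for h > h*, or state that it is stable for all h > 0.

Set f=λy, z=hλ:
  y_{n+1} = y_n + z·[7/12·y_n + 5/12·y_{n+1}] ⇒ (1 − 5/12z)y_{n+1} = (1 + 7/12z)y_n
  ⇒ R(z) = (1 + 7/12z)/(1 − 5/12z).

Boundary: |R(x)|=1, x<0.
x=-1.1: |R|=0.2457
R=−1: 1+7/12x = −1+5/12x ⇒ -1/6x=2 ⇒ x=2/(-1/6)=-12.0000
Confirm numerically:
  x=-11.072: |R|=0.97245 <1
  x=-10.870: |R|=0.96594 <1
  x=-6.354: |R|=0.74202 <1
  x=-12.553: |R|=1.01479 >1
  x=-12.391: |R|=1.01057 >1
  x=-12.102: |R|=1.00281 >1
Stable set (-12.0000, 0).

(-12.0000,0); λ=-2 ⇒ h* = (12)/2 = 6.0000.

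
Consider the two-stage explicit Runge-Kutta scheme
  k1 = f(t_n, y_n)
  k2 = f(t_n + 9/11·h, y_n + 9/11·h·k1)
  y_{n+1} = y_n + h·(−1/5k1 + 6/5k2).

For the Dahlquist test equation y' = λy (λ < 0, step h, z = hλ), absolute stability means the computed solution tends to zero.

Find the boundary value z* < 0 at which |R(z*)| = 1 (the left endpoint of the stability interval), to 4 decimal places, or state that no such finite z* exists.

Test eqn y'=λy, z=hλ:
  k1=λy_n ⇒ h·k1=z·y_n;  k2=λ(1+9/11z)y_n ⇒ h·k2=z(1+9/11z)y_n
  y_{n+1}/y_n = 1 − 1/5z + 6/5z(1+9/11z) = 1 + z + 54/55z²
  ⇒ R(z) = 1 + z + 54/55z².

Boundary: |R(x)|=1, x<0.
x=-1.48: |R|=1.6706
R=1: x+54/55x²=0 ⇒ x=−55/54=-1.0185; min R=1−1/(4·54/55)=0.7454>−1
Confirm numerically:
  x=-0.827: |R|=0.84449 <1
  x=-0.678: |R|=0.77333 <1
  x=-0.553: |R|=0.74725 <1
  x=-1.152: |R|=1.15097 >1
  x=-1.151: |R|=1.14971 >1
Interval (-1.0185, 0).

z* = -1.0185.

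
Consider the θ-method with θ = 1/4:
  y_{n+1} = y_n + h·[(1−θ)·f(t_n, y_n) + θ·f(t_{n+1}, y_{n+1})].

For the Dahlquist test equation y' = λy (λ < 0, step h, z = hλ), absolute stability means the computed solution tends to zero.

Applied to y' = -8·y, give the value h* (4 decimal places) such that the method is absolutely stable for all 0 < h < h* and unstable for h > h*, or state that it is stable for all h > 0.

With y'=λy (z=hλ):
  y_{n+1} = y_n + z·[3/4·y_n + 1/4·y_{n+1}] ⇒ (1 − 1/4z)y_{n+1} = (1 + 3/4z)y_n
  so R(z) = (1 + 3/4z)/(1 − 1/4z).

Need |R(x)|<1, x<0.
x=-0.67: |R|=0.4261
R=−1: 1+3/4x = −1+1/4x ⇒ -1/2x=2 ⇒ x=2/(-1/2)=-4.0000
Confirm numerically:
  x=-3.437: |R|=0.84859 <1
  x=-2.438: |R|=0.51476 <1
  x=-2.436: |R|=0.51398 <1
  x=-4.494: |R|=1.11632 >1
  x=-4.203: |R|=1.04949 >1
  x=-4.195: |R|=1.04759 >1
Stable set (-4.0000, 0).

(-4.0000,0); λ=-8 ⇒ h* = (4)/8 = 0.5000.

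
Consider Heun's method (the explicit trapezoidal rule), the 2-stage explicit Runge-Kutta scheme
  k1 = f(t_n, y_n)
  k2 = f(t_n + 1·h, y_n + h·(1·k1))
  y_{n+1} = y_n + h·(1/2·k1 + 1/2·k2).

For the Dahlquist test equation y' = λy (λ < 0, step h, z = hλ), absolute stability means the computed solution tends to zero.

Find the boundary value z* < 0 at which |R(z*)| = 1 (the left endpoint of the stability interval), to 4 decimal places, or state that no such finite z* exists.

z* = -2.0000.

With y'=λy (z=hλ):
  order 2, 2-stage ⇒ R(z)=1+z+z^2/2
  (e.g. R(-0.38)=0.69220, |R|=0.69220)

Boundary: |R(x)|=1, x<0.
x=-0.38: |R|=0.6922
|R(-1.72)|=0.7592 |R(-1.29)|=0.5421 |R(-1.17)|=0.5144
Bisect:
  x_lo=-2.7458 |R|=2.0240  x_hi=-0.2017 |R|=0.8186
  mid=-1.47379 |R|=0.61224 →hi
  mid=-2.10981 |R|=1.11584 →lo
  mid=-1.79180 |R|=0.81347 →hi
  mid=-1.95081 |R|=0.95202 →hi
  mid=-2.03031 |R|=1.03077 →lo
  mid=-1.99056 |R|=0.99060 →hi
  mid=-2.01043 |R|=1.01049 →lo
  ...
  [-2.00003,-1.99987] ⇒ x*=-2.0000
Stable set (-2.0000, 0).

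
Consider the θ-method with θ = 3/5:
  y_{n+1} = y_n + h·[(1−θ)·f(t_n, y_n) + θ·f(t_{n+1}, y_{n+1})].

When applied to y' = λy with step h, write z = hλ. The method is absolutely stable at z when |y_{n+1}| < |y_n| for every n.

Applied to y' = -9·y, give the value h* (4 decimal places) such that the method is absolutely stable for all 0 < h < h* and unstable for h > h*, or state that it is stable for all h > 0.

unbounded; (−∞, 0). Any h>0 works for λ=-9.

Test eqn y'=λy, z=hλ:
  y_{n+1} = y_n + z·[2/5·y_n + 3/5·y_{n+1}] ⇒ (1 − 3/5z)y_{n+1} = (1 + 2/5z)y_n
  Hence R(z) = (1 + 2/5z)/(1 − 3/5z).

Find x<0 with |R(x)|<1.
x=-0.91: |R|=0.4114
x=-2: |R|=0.0909
x=-10: |R|=0.4286
x=-100: |R|=0.6393
θ=3/5≥1/2 ⇒ |1+2/5x|<|1−3/5x| ∀x<0 ⇒ stable on all of ℝ⁻.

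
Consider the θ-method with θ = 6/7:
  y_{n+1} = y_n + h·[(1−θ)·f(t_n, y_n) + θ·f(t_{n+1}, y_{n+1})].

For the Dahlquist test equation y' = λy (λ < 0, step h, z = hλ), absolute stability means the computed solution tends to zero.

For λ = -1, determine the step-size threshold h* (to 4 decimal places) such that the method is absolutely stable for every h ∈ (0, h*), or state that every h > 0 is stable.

With y'=λy (z=hλ):
  y_{n+1} = y_n + z·[1/7·y_n + 6/7·y_{n+1}] ⇒ (1 − 6/7z)y_{n+1} = (1 + 1/7z)y_n
  so R(z) = (1 + 1/7z)/(1 − 6/7z).

Need |R(x)|<1, x<0.
x=-0.93: |R|=0.4825
x=-2: |R|=0.2632
x=-10: |R|=0.0448
x=-100: |R|=0.1532
θ=6/7≥1/2 ⇒ |1+1/7x|<|1−6/7x| ∀x<0 ⇒ unbounded interval.

unbounded; (−∞, 0). Any h>0 works for λ=-1.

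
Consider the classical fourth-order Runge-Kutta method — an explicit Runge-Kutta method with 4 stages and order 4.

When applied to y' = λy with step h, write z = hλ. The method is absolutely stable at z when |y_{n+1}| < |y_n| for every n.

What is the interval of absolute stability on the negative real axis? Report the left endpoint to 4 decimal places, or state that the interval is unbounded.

With y'=λy (z=hλ):
  order 4, 4-stage ⇒ R(z)=1+z+z^2/2+z^3/6+z^4/24
  (e.g. R(-1.72)=0.27580, |R|=0.27580)

Solve |R(x)|<1 on ℝ⁻.
x=-1.72: |R|=0.2758
|R(-2.86)|=1.1186 |R(-2)|=0.3333 |R(-0.88)|=0.4186
Bisect:
  x_lo=-3.1645 |R|=1.7393  x_hi=-0.1432 |R|=0.8666
  mid=-1.65387 |R|=0.27155 →hi
  mid=-2.40918 |R|=0.56603 →hi
  mid=-2.78684 |R|=1.00234 →lo
  mid=-2.59801 |R|=0.75245 →hi
  mid=-2.69243 |R|=0.86878 →hi
  mid=-2.73964 |R|=0.93332 →hi
  mid=-2.76324 |R|=0.96725 →hi
  mid=-2.77504 |R|=0.98465 →hi
  mid=-2.78094 |R|=0.99346 →hi
  mid=-2.78389 |R|=0.99789 →hi
  ...
  [-2.78537,-2.78518] ⇒ x*=-2.7853
Interval (-2.7853, 0).

(-2.7853, 0).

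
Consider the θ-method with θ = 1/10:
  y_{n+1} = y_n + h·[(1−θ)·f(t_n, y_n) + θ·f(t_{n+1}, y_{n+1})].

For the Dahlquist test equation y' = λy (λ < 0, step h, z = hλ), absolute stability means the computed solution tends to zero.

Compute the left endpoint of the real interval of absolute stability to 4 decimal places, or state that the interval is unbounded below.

On y'=λy, z=hλ:
  y_{n+1} = y_n + z·[9/10·y_n + 1/10·y_{n+1}] ⇒ (1 − 1/10z)y_{n+1} = (1 + 9/10z)y_n
  Hence R(z) = (1 + 9/10z)/(1 − 1/10z).

Need |R(x)|<1, x<0.
x=-0.82: |R|=0.2421
R=−1: 1+9/10x = −1+1/10x ⇒ -4/5x=2 ⇒ x=2/(-4/5)=-2.5000
Confirm numerically:
  x=-1.892: |R|=0.59099 <1
  x=-1.863: |R|=0.57043 <1
  x=-1.575: |R|=0.36069 <1
  x=-1.295: |R|=0.14653 <1
  x=-2.808: |R|=1.19238 >1
  x=-2.741: |R|=1.15132 >1
  x=-2.633: |R|=1.08422 >1
So |R|<1 on (-2.5000, 0).

z* = -2.5000.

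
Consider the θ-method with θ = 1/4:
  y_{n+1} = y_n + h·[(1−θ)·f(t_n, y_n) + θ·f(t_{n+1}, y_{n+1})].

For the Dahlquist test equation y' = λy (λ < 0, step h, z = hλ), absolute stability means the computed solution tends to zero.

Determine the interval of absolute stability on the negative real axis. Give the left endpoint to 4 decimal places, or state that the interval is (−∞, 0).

Set f=λy, z=hλ:
  y_{n+1} = y_n + z·[3/4·y_n + 1/4·y_{n+1}] ⇒ (1 − 1/4z)y_{n+1} = (1 + 3/4z)y_n
  so R(z) = (1 + 3/4z)/(1 − 1/4z).

Find x<0 with |R(x)|<1.
x=-1.34: |R|=0.0037
R=−1: 1+3/4x = −1+1/4x ⇒ -1/2x=2 ⇒ x=2/(-1/2)=-4.0000
Confirm numerically:
  x=-1.883: |R|=0.28030 <1
  x=-1.849: |R|=0.26449 <1
  x=-1.651: |R|=0.16864 <1
  x=-4.543: |R|=1.12712 >1
  x=-4.245: |R|=1.05943 >1
  x=-4.222: |R|=1.05400 >1
Stable set (-4.0000, 0).

z∈(-4.0000,0).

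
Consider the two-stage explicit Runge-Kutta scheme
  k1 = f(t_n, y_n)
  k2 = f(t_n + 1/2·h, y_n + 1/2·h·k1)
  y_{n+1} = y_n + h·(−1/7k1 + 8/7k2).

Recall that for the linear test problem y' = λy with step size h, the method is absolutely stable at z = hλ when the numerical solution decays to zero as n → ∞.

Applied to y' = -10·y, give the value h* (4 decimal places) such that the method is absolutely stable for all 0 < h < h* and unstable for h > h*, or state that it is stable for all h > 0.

With y'=λy (z=hλ):
  k1=λy_n ⇒ h·k1=z·y_n;  k2=λ(1+1/2z)y_n ⇒ h·k2=z(1+1/2z)y_n
  y_{n+1}/y_n = 1 − 1/7z + 8/7z(1+1/2z) = 1 + z + 4/7z²
  Hence R(z) = 1 + z + 4/7z².

Find x<0 with |R(x)|<1.
x=-1.61: |R|=0.8712
R=1: x+4/7x²=0 ⇒ x=−7/4=-1.7500; min R=1−1/(4·4/7)=0.5625>−1
Confirm numerically:
  x=-1.691: |R|=0.94299 <1
  x=-1.177: |R|=0.61462 <1
  x=-1.000: |R|=0.57143 <1
  x=-2.349: |R|=1.80403 >1
  x=-2.191: |R|=1.55213 >1
So |R|<1 on (-1.7500, 0).

(-1.7500,0); λ=-10 ⇒ h* = (7/4)/10 = 0.1750.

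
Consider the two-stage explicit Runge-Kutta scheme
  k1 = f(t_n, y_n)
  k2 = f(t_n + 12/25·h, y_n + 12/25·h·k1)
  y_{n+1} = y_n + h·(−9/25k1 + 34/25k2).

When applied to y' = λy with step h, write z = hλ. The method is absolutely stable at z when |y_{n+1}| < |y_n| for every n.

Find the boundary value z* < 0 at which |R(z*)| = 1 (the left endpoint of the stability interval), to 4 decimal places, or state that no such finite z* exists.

Test eqn y'=λy, z=hλ:
  k1=λy_n ⇒ h·k1=z·y_n;  k2=λ(1+12/25z)y_n ⇒ h·k2=z(1+12/25z)y_n
  y_{n+1}/y_n = 1 − 9/25z + 34/25z(1+12/25z) = 1 + z + 408/625z²
  so R(z) = 1 + z + 408/625z².

Find x<0 with |R(x)|<1.
x=-1.34: |R|=0.8322
R=1: x+408/625x²=0 ⇒ x=−625/408=-1.5319; min R=1−1/(4·408/625)=0.6170>−1
Confirm numerically:
  x=-0.892: |R|=0.62741 <1
  x=-0.708: |R|=0.61923 <1
  x=-0.704: |R|=0.61954 <1
  x=-2.048: |R|=1.69004 >1
  x=-1.999: |R|=1.60959 >1
  x=-1.692: |R|=1.17688 >1
Interval (-1.5319, 0).

z* = -1.5319.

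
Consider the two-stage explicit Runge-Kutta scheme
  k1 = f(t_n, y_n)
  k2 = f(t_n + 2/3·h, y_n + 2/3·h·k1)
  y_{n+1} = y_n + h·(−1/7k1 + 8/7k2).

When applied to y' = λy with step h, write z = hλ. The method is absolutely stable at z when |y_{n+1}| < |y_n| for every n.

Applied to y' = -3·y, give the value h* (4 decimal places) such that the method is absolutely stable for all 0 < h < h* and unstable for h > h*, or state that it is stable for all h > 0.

(-1.3125,0); λ=-3 ⇒ h* = (21/16)/3 = 0.4375.

With y'=λy (z=hλ):
  k1=λy_n ⇒ h·k1=z·y_n;  k2=λ(1+2/3z)y_n ⇒ h·k2=z(1+2/3z)y_n
  y_{n+1}/y_n = 1 − 1/7z + 8/7z(1+2/3z) = 1 + z + 16/21z²
  so R(z) = 1 + z + 16/21z².

Need |R(x)|<1, x<0.
x=-1.03: |R|=0.7783
R=1: x+16/21x²=0 ⇒ x=−21/16=-1.3125; min R=1−1/(4·16/21)=0.6719>−1
Confirm numerically:
  x=-1.245: |R|=0.93597 <1
  x=-0.922: |R|=0.72568 <1
  x=-0.780: |R|=0.68354 <1
  x=-1.753: |R|=1.58834 >1
  x=-1.536: |R|=1.26156 >1
  x=-1.339: |R|=1.02704 >1
So |R|<1 on (-1.3125, 0).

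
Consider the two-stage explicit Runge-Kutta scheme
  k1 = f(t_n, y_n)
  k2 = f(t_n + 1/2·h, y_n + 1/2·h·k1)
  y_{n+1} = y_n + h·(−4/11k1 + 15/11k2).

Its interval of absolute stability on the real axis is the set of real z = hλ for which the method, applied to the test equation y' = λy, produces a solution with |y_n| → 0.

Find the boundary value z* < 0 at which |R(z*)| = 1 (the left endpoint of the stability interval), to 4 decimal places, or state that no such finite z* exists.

z* = -1.4667.

On y'=λy, z=hλ:
  k1=λy_n ⇒ h·k1=z·y_n;  k2=λ(1+1/2z)y_n ⇒ h·k2=z(1+1/2z)y_n
  y_{n+1}/y_n = 1 − 4/11z + 15/11z(1+1/2z) = 1 + z + 15/22z²
  R(z) = 1 + z + 15/22z².

Solve |R(x)|<1 on ℝ⁻.
x=-0.31: |R|=0.7555
R=1: x+15/22x²=0 ⇒ x=−22/15=-1.4667; min R=1−1/(4·15/22)=0.6333>−1
Confirm numerically:
  x=-1.427: |R|=0.96141 <1
  x=-1.277: |R|=0.83486 <1
  x=-0.904: |R|=0.65319 <1
  x=-0.824: |R|=0.63894 <1
  x=-1.969: |R|=1.67438 >1
  x=-1.699: |R|=1.26914 >1
Interval (-1.4667, 0).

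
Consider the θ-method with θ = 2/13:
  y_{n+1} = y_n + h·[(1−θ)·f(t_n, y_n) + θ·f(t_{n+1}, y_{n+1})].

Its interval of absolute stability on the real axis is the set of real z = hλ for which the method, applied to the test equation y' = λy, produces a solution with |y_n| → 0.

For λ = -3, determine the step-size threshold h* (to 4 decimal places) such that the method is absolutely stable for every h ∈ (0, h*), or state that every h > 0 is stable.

(-2.8889,0); λ=-3 ⇒ h* = (26/9)/3 = 0.9630.

Set f=λy, z=hλ:
  y_{n+1} = y_n + z·[11/13·y_n + 2/13·y_{n+1}] ⇒ (1 − 2/13z)y_{n+1} = (1 + 11/13z)y_n
  Hence R(z) = (1 + 11/13z)/(1 − 2/13z).

Need |R(x)|<1, x<0.
x=-1.55: |R|=0.2516
R=−1: 1+11/13x = −1+2/13x ⇒ -9/13x=2 ⇒ x=2/(-9/13)=-2.8889
Confirm numerically:
  x=-2.590: |R|=0.85204 <1
  x=-2.302: |R|=0.69995 <1
  x=-1.925: |R|=0.48516 <1
  x=-1.427: |R|=0.17011 <1
  x=-3.288: |R|=1.18349 >1
  x=-3.215: |R|=1.15106 >1
Interval (-2.8889, 0).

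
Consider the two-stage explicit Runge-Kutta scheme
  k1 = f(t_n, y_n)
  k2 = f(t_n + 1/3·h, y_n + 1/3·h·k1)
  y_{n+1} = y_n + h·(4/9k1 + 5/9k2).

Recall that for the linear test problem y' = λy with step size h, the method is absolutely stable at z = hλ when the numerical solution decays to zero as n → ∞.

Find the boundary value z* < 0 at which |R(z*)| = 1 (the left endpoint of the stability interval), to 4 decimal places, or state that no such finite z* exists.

With y'=λy (z=hλ):
  k1=λy_n ⇒ h·k1=z·y_n;  k2=λ(1+1/3z)y_n ⇒ h·k2=z(1+1/3z)y_n
  y_{n+1}/y_n = 1 + 4/9z + 5/9z(1+1/3z) = 1 + z + 5/27z²
  R(z) = 1 + z + 5/27z².

Find x<0 with |R(x)|<1.
x=-1.71: |R|=0.1685
R=1: x+5/27x²=0 ⇒ x=−27/5=-5.4000; min R=1−1/(4·5/27)=-0.3500>−1
Confirm numerically:
  x=-5.370: |R|=0.97017 <1
  x=-4.516: |R|=0.26071 <1
  x=-4.474: |R|=0.23279 <1
  x=-2.259: |R|=0.31399 <1
  x=-5.958: |R|=1.61566 >1
  x=-5.638: |R|=1.24849 >1
Interval (-5.4000, 0).

left endpoint -5.4000.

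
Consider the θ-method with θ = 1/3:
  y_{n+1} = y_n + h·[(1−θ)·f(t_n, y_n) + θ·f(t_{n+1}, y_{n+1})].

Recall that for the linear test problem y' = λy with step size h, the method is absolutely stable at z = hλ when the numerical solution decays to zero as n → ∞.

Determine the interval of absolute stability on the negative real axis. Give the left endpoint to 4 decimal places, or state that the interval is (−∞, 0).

On y'=λy, z=hλ:
  y_{n+1} = y_n + z·[2/3·y_n + 1/3·y_{n+1}] ⇒ (1 − 1/3z)y_{n+1} = (1 + 2/3z)y_n
  Hence R(z) = (1 + 2/3z)/(1 − 1/3z).

Need |R(x)|<1, x<0.
x=-0.82: |R|=0.3560
R=−1: 1+2/3x = −1+1/3x ⇒ -1/3x=2 ⇒ x=2/(-1/3)=-6.0000
Confirm numerically:
  x=-5.665: |R|=0.96134 <1
  x=-4.451: |R|=0.79211 <1
  x=-3.272: |R|=0.56505 <1
  x=-2.887: |R|=0.47121 <1
  x=-6.589: |R|=1.06142 >1
  x=-6.478: |R|=1.05043 >1
Interval (-6.0000, 0).

z∈(-6.0000,0).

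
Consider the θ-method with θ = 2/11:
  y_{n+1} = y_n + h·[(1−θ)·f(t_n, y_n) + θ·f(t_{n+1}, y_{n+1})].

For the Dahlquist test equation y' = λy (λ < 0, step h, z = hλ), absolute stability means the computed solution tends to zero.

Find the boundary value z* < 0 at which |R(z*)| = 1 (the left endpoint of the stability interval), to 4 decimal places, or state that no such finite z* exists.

Set f=λy, z=hλ:
  y_{n+1} = y_n + z·[9/11·y_n + 2/11·y_{n+1}] ⇒ (1 − 2/11z)y_{n+1} = (1 + 9/11z)y_n
  R(z) = (1 + 9/11z)/(1 − 2/11z).

Find x<0 with |R(x)|<1.
x=-1.25: |R|=0.0185
R=−1: 1+9/11x = −1+2/11x ⇒ -7/11x=2 ⇒ x=2/(-7/11)=-3.1429
Confirm numerically:
  x=-2.699: |R|=0.81053 <1
  x=-2.668: |R|=0.79652 <1
  x=-1.639: |R|=0.26271 <1
  x=-3.673: |R|=1.20228 >1
  x=-3.400: |R|=1.10112 >1
  x=-3.232: |R|=1.03573 >1
Interval (-3.1429, 0).

z* = -3.1429.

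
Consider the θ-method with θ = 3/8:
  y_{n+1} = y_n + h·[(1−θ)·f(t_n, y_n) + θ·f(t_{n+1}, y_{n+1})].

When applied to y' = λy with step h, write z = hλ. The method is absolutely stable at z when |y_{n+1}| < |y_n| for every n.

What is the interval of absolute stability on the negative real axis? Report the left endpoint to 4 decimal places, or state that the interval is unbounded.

(-8.0000, 0).

With y'=λy (z=hλ):
  y_{n+1} = y_n + z·[5/8·y_n + 3/8·y_{n+1}] ⇒ (1 − 3/8z)y_{n+1} = (1 + 5/8z)y_n
  R(z) = (1 + 5/8z)/(1 − 3/8z).

Solve |R(x)|<1 on ℝ⁻.
x=-1.46: |R|=0.0565
R=−1: 1+5/8x = −1+3/8x ⇒ -1/4x=2 ⇒ x=2/(-1/4)=-8.0000
Confirm numerically:
  x=-7.724: |R|=0.98229 <1
  x=-4.176: |R|=0.62744 <1
  x=-3.571: |R|=0.52664 <1
  x=-8.393: |R|=1.02369 >1
  x=-8.196: |R|=1.01203 >1
Stable set (-8.0000, 0).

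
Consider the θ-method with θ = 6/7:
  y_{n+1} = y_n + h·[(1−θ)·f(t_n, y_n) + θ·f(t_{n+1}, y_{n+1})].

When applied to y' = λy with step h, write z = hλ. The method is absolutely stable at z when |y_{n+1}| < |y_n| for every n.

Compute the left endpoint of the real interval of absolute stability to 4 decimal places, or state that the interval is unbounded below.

unbounded; (−∞, 0).

Set f=λy, z=hλ:
  y_{n+1} = y_n + z·[1/7·y_n + 6/7·y_{n+1}] ⇒ (1 − 6/7z)y_{n+1} = (1 + 1/7z)y_n
  Hence R(z) = (1 + 1/7z)/(1 − 6/7z).

Find x<0 with |R(x)|<1.
x=-0.94: |R|=0.4794
x=-2: |R|=0.2632
x=-10: |R|=0.0448
x=-100: |R|=0.1532
θ=6/7≥1/2 ⇒ |1+1/7x|<|1−6/7x| ∀x<0 ⇒ unbounded interval.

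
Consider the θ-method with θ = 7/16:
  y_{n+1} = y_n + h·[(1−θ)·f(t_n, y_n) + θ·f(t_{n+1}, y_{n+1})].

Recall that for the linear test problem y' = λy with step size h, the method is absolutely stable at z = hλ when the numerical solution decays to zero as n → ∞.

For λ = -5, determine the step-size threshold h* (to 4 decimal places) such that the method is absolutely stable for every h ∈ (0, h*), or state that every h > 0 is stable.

(-16.0000,0); λ=-5 ⇒ h* = (16)/5 = 3.2000.

On y'=λy, z=hλ:
  y_{n+1} = y_n + z·[9/16·y_n + 7/16·y_{n+1}] ⇒ (1 − 7/16z)y_{n+1} = (1 + 9/16z)y_n
  R(z) = (1 + 9/16z)/(1 − 7/16z).

Find x<0 with |R(x)|<1.
x=-1.11: |R|=0.2528
R=−1: 1+9/16x = −1+7/16x ⇒ -1/8x=2 ⇒ x=2/(-1/8)=-16.0000
Confirm numerically:
  x=-15.530: |R|=0.99246 <1
  x=-15.229: |R|=0.98742 <1
  x=-13.835: |R|=0.96163 <1
  x=-9.341: |R|=0.83636 <1
  x=-16.566: |R|=1.00858 >1
  x=-16.340: |R|=1.00522 >1
  x=-16.136: |R|=1.00211 >1
So |R|<1 on (-16.0000, 0).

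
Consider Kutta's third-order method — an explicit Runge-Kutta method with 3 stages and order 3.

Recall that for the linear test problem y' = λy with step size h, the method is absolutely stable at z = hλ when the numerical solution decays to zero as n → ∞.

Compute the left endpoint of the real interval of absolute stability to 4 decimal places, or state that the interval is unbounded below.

z* = -2.5127.

Test eqn y'=λy, z=hλ:
  order 3, 3-stage ⇒ R(z)=1+z+z^2/2+z^3/6
  (e.g. R(-0.3)=0.74050, |R|=0.74050)

Boundary: |R(x)|=1, x<0.
x=-0.3: |R|=0.7405
|R(-2.37)|=0.7802 |R(-2.21)|=0.5669
Bisect:
  x_lo=-2.8368 |R|=1.6180  x_hi=-0.3026 |R|=0.7385
  mid=-1.56973 |R|=0.01765 →hi
  mid=-2.20327 |R|=0.55867 →hi
  mid=-2.52005 |R|=1.01205 →lo
  mid=-2.36166 |R|=0.76828 →hi
  mid=-2.44085 |R|=0.88564 →hi
  mid=-2.48045 |R|=0.94768 →hi
  mid=-2.50025 |R|=0.97957 →hi
  mid=-2.51015 |R|=0.99573 →hi
  mid=-2.51510 |R|=1.00387 →lo
  mid=-2.51262 |R|=0.99980 →hi
  ...
  [-2.51278,-2.51262] ⇒ x*=-2.5127
Stable set (-2.5127, 0).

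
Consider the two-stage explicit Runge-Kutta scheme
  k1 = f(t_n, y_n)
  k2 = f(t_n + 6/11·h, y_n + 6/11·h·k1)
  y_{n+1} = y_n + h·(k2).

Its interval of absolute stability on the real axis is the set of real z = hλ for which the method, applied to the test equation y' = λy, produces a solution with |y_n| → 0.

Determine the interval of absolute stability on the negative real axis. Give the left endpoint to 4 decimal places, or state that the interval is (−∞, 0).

(-1.8333, 0).

On y'=λy, z=hλ:
  k1=λy_n ⇒ h·k1=z·y_n;  k2=λ(1+6/11z)y_n ⇒ h·k2=z(1+6/11z)y_n
  y_{n+1}/y_n = 1 + z(1+6/11z) = 1 + z + 6/11z²
  so R(z) = 1 + z + 6/11z².

Solve |R(x)|<1 on ℝ⁻.
x=-1.5: |R|=0.7273
R=1: x+6/11x²=0 ⇒ x=−11/6=-1.8333; min R=1−1/(4·6/11)=0.5417>−1
Confirm numerically:
  x=-1.281: |R|=0.61407 <1
  x=-1.107: |R|=0.56143 <1
  x=-0.898: |R|=0.54186 <1
  x=-0.810: |R|=0.54787 <1
  x=-2.200: |R|=1.44000 >1
  x=-2.131: |R|=1.34600 >1
  x=-1.952: |R|=1.12635 >1
Interval (-1.8333, 0).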